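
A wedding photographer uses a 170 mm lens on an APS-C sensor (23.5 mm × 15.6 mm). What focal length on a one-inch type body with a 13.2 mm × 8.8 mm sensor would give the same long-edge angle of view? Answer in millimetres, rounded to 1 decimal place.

95.5 mm

Equal angle of view means equal width/f ratio, so f₂ = f₁ · (width₂/width₁) = 170 × 13.2/23.5.
f₂ = 170 × 0.56170 ≈ 95.489 mm.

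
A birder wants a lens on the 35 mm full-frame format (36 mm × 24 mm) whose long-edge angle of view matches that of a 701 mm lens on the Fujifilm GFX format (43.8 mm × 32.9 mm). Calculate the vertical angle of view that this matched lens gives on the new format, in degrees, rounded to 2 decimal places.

2.39°

Equal long-edge AOV ⇒ f₂ = f₁ · 36/43.8 = 701 × 0.82192 ≈ 576.1644 mm.
Vertical AOV on the new format = 2·arctan(24 / (2 × 576.1644)) = 2·arctan(0.02083) ≈ 2.3863°.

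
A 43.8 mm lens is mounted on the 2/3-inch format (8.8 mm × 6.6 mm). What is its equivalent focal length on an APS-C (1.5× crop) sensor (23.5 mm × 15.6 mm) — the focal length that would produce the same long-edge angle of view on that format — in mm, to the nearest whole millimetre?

Equal angle of view means equal width/f ratio, so f₂ = f₁ · (width₂/width₁) = 43.8 × 23.5/8.8.
f₂ = 43.8 × 2.67045 ≈ 116.966 mm.

117 mm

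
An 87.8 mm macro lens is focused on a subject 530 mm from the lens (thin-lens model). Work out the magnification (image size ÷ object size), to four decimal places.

0.1986×

Thin lens: 1/f = 1/dₒ + 1/dᵢ → 1/dᵢ = 1/87.8 − 1/530 = 0.0095027 mm⁻¹, so dᵢ ≈ 105.2329 mm.
Magnification m = dᵢ/dₒ = 105.2329/530 ≈ 0.19855.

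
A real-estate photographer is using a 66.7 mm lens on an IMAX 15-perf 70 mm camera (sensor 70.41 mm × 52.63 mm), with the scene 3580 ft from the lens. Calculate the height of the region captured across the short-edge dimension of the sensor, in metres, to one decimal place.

dₒ: 3580 ft × 304.8 mm/ft = 1091183.97 mm.
Similar triangles through the lens centre give W/dₒ = h/dᵢ; with 1/f = 1/dₒ + 1/dᵢ this gives W = h·(dₒ − f)/f.
W = 52.63 mm × (1.09118e+06 − 66.7) / 66.7 = 52.63 × 16358.5797 ≈ 860952.049 mm = 860.952 m.

861.0 m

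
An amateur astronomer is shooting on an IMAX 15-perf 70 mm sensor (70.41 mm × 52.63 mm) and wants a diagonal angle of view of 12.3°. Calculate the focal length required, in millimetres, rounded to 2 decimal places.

Sensor diagonal = √(70.41² + 52.63²) = √7727.4850 ≈ 87.9061 mm.
From α = 2·arctan(d/2f) we get f = d / (2·tan(α/2)).
With d = 87.9061 mm and α/2 = 6.15°, tan(α/2) ≈ 0.10775, so f ≈ 87.9061 / 0.21550 ≈ 407.9099 mm.

407.91 mm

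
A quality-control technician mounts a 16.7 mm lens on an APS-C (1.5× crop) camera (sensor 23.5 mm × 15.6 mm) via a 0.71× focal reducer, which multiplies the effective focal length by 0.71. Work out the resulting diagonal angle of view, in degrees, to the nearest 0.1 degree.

Effective focal length f = 16.7 × 0.71 = 11.857 mm.
Sensor diagonal = √(23.5² + 15.6²) = √795.6100 ≈ 28.2066 mm.
α = 2·arctan(28.207 / (2 × 11.857)) = 2·arctan(1.18945) ≈ 99.8907°.

99.9°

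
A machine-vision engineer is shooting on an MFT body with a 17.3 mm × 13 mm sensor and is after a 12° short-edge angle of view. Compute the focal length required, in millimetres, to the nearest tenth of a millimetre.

61.8 mm

From α = 2·arctan(h/2f) we get f = h / (2·tan(α/2)).
With h = 13 mm and α/2 = 6°, tan(α/2) ≈ 0.10510, so f ≈ 13 / 0.21021 ≈ 61.8434 mm.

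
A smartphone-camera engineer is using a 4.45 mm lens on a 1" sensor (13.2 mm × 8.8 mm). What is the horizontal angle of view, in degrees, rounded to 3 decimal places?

112.021°

Angle of view α = 2·arctan(w/2f) with w = 13.2 mm and f = 4.45 mm.
w/2f = 1.48315; arctan(1.48315) ≈ 56.0105°, so α ≈ 112.0210°.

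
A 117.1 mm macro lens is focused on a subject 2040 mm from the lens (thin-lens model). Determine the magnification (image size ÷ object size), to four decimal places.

Thin lens: 1/f = 1/dₒ + 1/dᵢ → 1/dᵢ = 1/117.1 − 1/2040 = 0.0080495 mm⁻¹, so dᵢ ≈ 124.2311 mm.
Magnification m = dᵢ/dₒ = 124.2311/2040 ≈ 0.06090.

0.0609×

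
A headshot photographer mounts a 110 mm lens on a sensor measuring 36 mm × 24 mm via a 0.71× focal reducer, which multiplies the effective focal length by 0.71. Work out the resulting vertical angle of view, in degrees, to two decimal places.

Effective focal length f = 110 × 0.71 = 78.1 mm.
α = 2·arctan(24 / (2 × 78.1)) = 2·arctan(0.15365) ≈ 17.4703°.

17.47°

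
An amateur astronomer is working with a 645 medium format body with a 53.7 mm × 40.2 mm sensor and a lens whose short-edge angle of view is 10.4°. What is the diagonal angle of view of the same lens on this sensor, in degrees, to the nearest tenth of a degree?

From the short-edge AOV: f = 40.2 / (2·tan(5.2°)) = 40.2 / 0.18201 ≈ 220.8618 mm.
Sensor diagonal = √(53.7² + 40.2²) = √4499.7300 ≈ 67.0800 mm.
Diagonal AOV = 2·arctan(67.0800 / (2 × 220.8618)) = 2·arctan(0.15186) ≈ 17.2699°.

17.3°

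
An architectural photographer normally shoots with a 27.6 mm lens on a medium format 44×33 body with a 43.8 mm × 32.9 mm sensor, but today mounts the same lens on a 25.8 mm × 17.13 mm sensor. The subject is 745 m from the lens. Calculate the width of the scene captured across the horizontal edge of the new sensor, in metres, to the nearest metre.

The focal length stays 27.6 mm; the relevant sensor dimension is now w = 25.8 mm. Object distance dₒ = 745 m = 745000 mm.
Thin-lens field width W = w·(dₒ − f)/f = 25.8 × (745000 − 27.6)/27.6 ≈ 696387.243 mm = 696.387 m.

696 m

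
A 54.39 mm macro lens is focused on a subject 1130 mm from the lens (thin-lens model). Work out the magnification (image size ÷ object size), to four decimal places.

Thin lens: 1/f = 1/dₒ + 1/dᵢ → 1/dᵢ = 1/54.39 − 1/1130 = 0.0175008 mm⁻¹, so dᵢ ≈ 57.1403 mm.
Magnification m = dᵢ/dₒ = 57.1403/1130 ≈ 0.05057.

0.0506×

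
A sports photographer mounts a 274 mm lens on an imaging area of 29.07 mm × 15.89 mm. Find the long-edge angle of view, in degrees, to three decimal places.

Angle of view α = 2·arctan(w/2f) with w = 29.07 mm and f = 274 mm.
w/2f = 0.05305; arctan(0.05305) ≈ 3.0365°, so α ≈ 6.0731°.

6.073°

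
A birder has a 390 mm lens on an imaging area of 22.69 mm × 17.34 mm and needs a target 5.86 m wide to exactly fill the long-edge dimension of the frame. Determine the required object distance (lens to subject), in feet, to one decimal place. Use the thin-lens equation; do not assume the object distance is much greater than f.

331.7 ft

W: 5.86 m = 5860 mm.
Magnification m = w/W = dᵢ/dₒ; combined with 1/f = 1/dₒ + 1/dᵢ this gives dₒ = f·(1 + W/w).
dₒ = 390 mm × (1 + 5860/22.69) = 390 × 259.2636 ≈ 101112.785 mm = 101112.785/304.8 ft = 331.735 ft.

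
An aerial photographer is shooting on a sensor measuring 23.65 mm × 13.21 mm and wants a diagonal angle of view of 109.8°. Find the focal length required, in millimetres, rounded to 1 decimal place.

9.5 mm

Sensor diagonal = √(23.65² + 13.21²) = √733.8266 ≈ 27.0892 mm.
From α = 2·arctan(d/2f) we get f = d / (2·tan(α/2)).
With d = 27.0892 mm and α/2 = 54.9°, tan(α/2) ≈ 1.42286, so f ≈ 27.0892 / 2.84571 ≈ 9.5193 mm.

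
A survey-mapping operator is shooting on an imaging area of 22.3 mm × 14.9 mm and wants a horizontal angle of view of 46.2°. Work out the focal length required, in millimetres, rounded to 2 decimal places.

26.14 mm

From α = 2·arctan(w/2f) we get f = w / (2·tan(α/2)).
With w = 22.3 mm and α/2 = 23.1°, tan(α/2) ≈ 0.42654, so f ≈ 22.3 / 0.85307 ≈ 26.1408 mm.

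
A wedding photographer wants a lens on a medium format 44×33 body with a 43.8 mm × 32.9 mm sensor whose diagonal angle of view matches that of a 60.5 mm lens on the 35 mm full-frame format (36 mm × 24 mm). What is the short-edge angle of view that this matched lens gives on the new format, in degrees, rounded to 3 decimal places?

Sensor diagonal = √(36² + 24²) = √1872.0000 ≈ 43.2666 mm.
Sensor diagonal = √(43.8² + 32.9²) = √3000.8500 ≈ 54.7800 mm.
Equal diagonal AOV ⇒ f₂ = f₁ · 54.7800/43.2666 = 60.5 × 1.26610 ≈ 76.5993 mm.
Short-edge AOV on the new format = 2·arctan(32.9 / (2 × 76.5993)) = 2·arctan(0.21475) ≈ 24.2408°.

24.241°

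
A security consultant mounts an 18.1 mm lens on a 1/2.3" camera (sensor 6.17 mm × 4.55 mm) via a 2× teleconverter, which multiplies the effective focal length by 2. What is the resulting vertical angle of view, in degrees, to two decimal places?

Effective focal length f = 18.1 × 2 = 36.2 mm.
α = 2·arctan(4.55 / (2 × 36.2)) = 2·arctan(0.06285) ≈ 7.1921°.

7.19°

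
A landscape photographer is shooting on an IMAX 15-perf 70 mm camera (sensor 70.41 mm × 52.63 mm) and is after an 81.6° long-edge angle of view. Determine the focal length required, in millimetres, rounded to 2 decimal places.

40.79 mm

From α = 2·arctan(w/2f) we get f = w / (2·tan(α/2)).
With w = 70.41 mm and α/2 = 40.8°, tan(α/2) ≈ 0.86318, so f ≈ 70.41 / 1.72635 ≈ 40.7854 mm.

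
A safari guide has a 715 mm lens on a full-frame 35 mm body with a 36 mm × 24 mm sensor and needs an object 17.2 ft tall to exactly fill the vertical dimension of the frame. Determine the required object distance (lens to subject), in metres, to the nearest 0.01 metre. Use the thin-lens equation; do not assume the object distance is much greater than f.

W: 17.2 ft × 304.8 mm/ft = 5242.56 mm.
Magnification m = h/W = dᵢ/dₒ; combined with 1/f = 1/dₒ + 1/dᵢ this gives dₒ = f·(1 + W/h).
dₒ = 715 mm × (1 + 5242.56/24) = 715 × 219.4400 ≈ 156899.595 mm = 156.9 m.

156.90 m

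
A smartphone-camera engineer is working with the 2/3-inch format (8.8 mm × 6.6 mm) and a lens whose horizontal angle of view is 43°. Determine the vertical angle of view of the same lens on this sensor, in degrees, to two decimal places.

From the horizontal AOV: f = 8.8 / (2·tan(21.5°)) = 8.8 / 0.78782 ≈ 11.1701 mm.
Vertical AOV = 2·arctan(6.6 / (2 × 11.1701)) = 2·arctan(0.29543) ≈ 32.9177°.

32.92°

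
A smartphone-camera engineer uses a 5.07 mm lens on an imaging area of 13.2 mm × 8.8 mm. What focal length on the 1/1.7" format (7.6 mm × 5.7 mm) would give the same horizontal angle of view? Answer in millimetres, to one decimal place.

Equal angle of view means equal width/f ratio, so f₂ = f₁ · (width₂/width₁) = 5.07 × 7.6/13.2.
f₂ = 5.07 × 0.57576 ≈ 2.919 mm.

2.9 mm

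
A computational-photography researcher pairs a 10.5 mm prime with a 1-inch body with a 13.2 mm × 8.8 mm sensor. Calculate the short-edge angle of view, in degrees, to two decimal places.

45.47°

Angle of view α = 2·arctan(h/2f) with h = 8.8 mm and f = 10.5 mm.
h/2f = 0.41905; arctan(0.41905) ≈ 22.7360°, so α ≈ 45.4720°.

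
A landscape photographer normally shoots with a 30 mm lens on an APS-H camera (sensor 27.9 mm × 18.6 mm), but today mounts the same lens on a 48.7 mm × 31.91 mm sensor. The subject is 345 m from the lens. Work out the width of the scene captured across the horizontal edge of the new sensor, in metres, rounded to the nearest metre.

560 m

The focal length stays 30 mm; the relevant sensor dimension is now w = 48.7 mm. Object distance dₒ = 345 m = 345000 mm.
Thin-lens field width W = w·(dₒ − f)/f = 48.7 × (345000 − 30)/30 ≈ 560001.300 mm = 560.001 m.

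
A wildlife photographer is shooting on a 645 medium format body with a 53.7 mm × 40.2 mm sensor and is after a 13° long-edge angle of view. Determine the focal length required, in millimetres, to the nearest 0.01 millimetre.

From α = 2·arctan(w/2f) we get f = w / (2·tan(α/2)).
With w = 53.7 mm and α/2 = 6.5°, tan(α/2) ≈ 0.11394, so f ≈ 53.7 / 0.22787 ≈ 235.6594 mm.

235.66 mm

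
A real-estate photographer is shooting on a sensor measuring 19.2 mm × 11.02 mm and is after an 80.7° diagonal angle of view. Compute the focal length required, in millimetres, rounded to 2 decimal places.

13.03 mm

Sensor diagonal = √(19.2² + 11.02²) = √490.0804 ≈ 22.1378 mm.
From α = 2·arctan(d/2f) we get f = d / (2·tan(α/2)).
With d = 22.1378 mm and α/2 = 40.35°, tan(α/2) ≈ 0.84956, so f ≈ 22.1378 / 1.69913 ≈ 13.0289 mm.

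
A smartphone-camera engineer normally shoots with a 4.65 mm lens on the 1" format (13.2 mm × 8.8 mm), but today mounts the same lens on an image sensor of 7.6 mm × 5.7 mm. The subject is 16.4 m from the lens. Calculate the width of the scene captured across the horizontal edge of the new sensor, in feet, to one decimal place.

The focal length stays 4.65 mm; the relevant sensor dimension is now w = 7.6 mm. Object distance dₒ = 16.4 m = 16400 mm.
Thin-lens field width W = w·(dₒ − f)/f = 7.6 × (16400 − 4.65)/4.65 ≈ 26796.701 mm = 26796.701/304.8 ft = 87.9157 ft.

87.9 ft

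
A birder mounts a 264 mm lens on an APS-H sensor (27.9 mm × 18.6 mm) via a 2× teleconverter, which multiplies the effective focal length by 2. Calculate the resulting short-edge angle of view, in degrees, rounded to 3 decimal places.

Effective focal length f = 264 × 2 = 528 mm.
α = 2·arctan(18.6 / (2 × 528)) = 2·arctan(0.01761) ≈ 2.0182°.

2.018°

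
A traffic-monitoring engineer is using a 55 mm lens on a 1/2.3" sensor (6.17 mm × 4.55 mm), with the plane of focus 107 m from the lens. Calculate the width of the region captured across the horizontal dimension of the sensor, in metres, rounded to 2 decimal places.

dₒ: 107 m = 107000 mm.
Similar triangles through the lens centre give W/dₒ = w/dᵢ; with 1/f = 1/dₒ + 1/dᵢ this gives W = w·(dₒ − f)/f.
W = 6.17 mm × (107000 − 55) / 55 = 6.17 × 1944.4545 ≈ 11997.285 mm = 11.9973 m.

12.00 m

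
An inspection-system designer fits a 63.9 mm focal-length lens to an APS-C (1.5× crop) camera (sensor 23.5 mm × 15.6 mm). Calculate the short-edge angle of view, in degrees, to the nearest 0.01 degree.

13.92°

Angle of view α = 2·arctan(h/2f) with h = 15.6 mm and f = 63.9 mm.
h/2f = 0.12207; arctan(0.12207) ≈ 6.9594°, so α ≈ 13.9188°.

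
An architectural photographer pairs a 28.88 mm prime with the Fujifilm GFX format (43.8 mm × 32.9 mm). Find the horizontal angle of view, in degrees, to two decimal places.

74.35°

Angle of view α = 2·arctan(w/2f) with w = 43.8 mm and f = 28.88 mm.
w/2f = 0.75831; arctan(0.75831) ≈ 37.1734°, so α ≈ 74.3468°.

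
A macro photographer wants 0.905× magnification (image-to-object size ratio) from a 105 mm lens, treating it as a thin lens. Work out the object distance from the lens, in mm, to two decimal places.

With m = dᵢ/dₒ and 1/f = 1/dₒ + 1/dᵢ, substituting dᵢ = m·dₒ gives 1/f = (1 + 1/m)/dₒ, hence dₒ = f·(1 + 1/m).
dₒ = 105 × (1 + 1/0.905) = 105 × 2.10497 ≈ 221.022 mm.

221.02 mm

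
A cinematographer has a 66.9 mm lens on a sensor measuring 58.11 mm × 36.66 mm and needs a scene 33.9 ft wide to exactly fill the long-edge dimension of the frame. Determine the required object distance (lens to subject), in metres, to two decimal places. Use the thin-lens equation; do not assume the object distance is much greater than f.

11.96 m

W: 33.9 ft × 304.8 mm/ft = 10332.72 mm.
Magnification m = w/W = dᵢ/dₒ; combined with 1/f = 1/dₒ + 1/dᵢ this gives dₒ = f·(1 + W/w).
dₒ = 66.9 mm × (1 + 10332.7/58.11) = 66.9 × 178.8131 ≈ 11962.597 mm = 11.9626 m.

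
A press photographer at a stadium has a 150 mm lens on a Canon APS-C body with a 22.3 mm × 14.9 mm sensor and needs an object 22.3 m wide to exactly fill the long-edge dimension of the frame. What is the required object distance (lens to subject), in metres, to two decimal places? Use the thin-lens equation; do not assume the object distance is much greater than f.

W: 22.3 m = 22300 mm.
Magnification m = w/W = dᵢ/dₒ; combined with 1/f = 1/dₒ + 1/dᵢ this gives dₒ = f·(1 + W/w).
dₒ = 150 mm × (1 + 22300/22.3) = 150 × 1001.0000 ≈ 150150.000 mm = 150.15 m.

150.15 m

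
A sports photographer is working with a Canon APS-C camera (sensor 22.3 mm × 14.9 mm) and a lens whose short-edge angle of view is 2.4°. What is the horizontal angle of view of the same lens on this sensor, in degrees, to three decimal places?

3.591°

From the short-edge AOV: f = 14.9 / (2·tan(1.2°)) = 14.9 / 0.04189 ≈ 355.6593 mm.
Horizontal AOV = 2·arctan(22.3 / (2 × 355.6593)) = 2·arctan(0.03135) ≈ 3.5913°.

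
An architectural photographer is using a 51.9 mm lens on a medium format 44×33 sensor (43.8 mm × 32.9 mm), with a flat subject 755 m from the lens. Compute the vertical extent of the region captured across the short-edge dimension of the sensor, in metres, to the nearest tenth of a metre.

478.6 m

dₒ: 755 m = 755000 mm.
Similar triangles through the lens centre give W/dₒ = h/dᵢ; with 1/f = 1/dₒ + 1/dᵢ this gives W = h·(dₒ − f)/f.
W = 32.9 mm × (755000 − 51.9) / 51.9 = 32.9 × 14546.2062 ≈ 478570.183 mm = 478.57 m.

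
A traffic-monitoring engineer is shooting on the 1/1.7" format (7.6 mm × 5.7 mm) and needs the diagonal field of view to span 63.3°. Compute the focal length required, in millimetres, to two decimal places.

7.71 mm

Sensor diagonal = √(7.6² + 5.7²) = √90.2500 ≈ 9.5000 mm.
From α = 2·arctan(d/2f) we get f = d / (2·tan(α/2)).
With d = 9.5000 mm and α/2 = 31.65°, tan(α/2) ≈ 0.61641, so f ≈ 9.5000 / 1.23282 ≈ 7.7059 mm.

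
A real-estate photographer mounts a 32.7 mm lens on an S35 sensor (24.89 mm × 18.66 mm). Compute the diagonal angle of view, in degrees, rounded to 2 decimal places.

Sensor diagonal = √(24.89² + 18.66²) = √967.7077 ≈ 31.1080 mm.
Angle of view α = 2·arctan(d/2f) with d = 31.1080 mm and f = 32.7 mm.
d/2f = 0.47566; arctan(0.47566) ≈ 25.4384°, so α ≈ 50.8769°.

50.88°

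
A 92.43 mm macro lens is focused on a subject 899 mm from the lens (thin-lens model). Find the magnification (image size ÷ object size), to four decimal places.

0.1146×

Thin lens: 1/f = 1/dₒ + 1/dᵢ → 1/dᵢ = 1/92.43 − 1/899 = 0.0097067 mm⁻¹, so dᵢ ≈ 103.0221 mm.
Magnification m = dᵢ/dₒ = 103.0221/899 ≈ 0.11460.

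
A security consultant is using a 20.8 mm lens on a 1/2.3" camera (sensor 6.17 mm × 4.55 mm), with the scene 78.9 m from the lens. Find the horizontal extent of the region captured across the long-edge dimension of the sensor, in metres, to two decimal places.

23.40 m

dₒ: 78.9 m = 78900 mm.
Similar triangles through the lens centre give W/dₒ = w/dᵢ; with 1/f = 1/dₒ + 1/dᵢ this gives W = w·(dₒ − f)/f.
W = 6.17 mm × (78900 − 20.8) / 20.8 = 6.17 × 3792.2692 ≈ 23398.301 mm = 23.3983 m.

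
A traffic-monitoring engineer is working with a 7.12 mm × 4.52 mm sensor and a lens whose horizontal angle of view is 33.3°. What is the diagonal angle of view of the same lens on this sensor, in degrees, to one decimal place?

From the horizontal AOV: f = 7.12 / (2·tan(16.65°)) = 7.12 / 0.59813 ≈ 11.9038 mm.
Sensor diagonal = √(7.12² + 4.52²) = √71.1248 ≈ 8.4336 mm.
Diagonal AOV = 2·arctan(8.4336 / (2 × 11.9038)) = 2·arctan(0.35424) ≈ 39.0121°.

39.0°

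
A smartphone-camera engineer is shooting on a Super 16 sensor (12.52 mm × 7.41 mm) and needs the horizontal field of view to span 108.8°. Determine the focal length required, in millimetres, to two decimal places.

4.48 mm

From α = 2·arctan(w/2f) we get f = w / (2·tan(α/2)).
With w = 12.52 mm and α/2 = 54.4°, tan(α/2) ≈ 1.39679, so f ≈ 12.52 / 2.79357 ≈ 4.4817 mm.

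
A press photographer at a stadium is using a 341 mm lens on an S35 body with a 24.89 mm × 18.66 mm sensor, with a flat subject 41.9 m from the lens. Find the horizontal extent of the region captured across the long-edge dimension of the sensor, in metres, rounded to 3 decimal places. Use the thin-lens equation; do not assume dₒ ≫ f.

dₒ: 41.9 m = 41900 mm.
Similar triangles through the lens centre give W/dₒ = w/dᵢ; with 1/f = 1/dₒ + 1/dᵢ this gives W = w·(dₒ − f)/f.
W = 24.89 mm × (41900 − 341) / 341 = 24.89 × 121.8739 ≈ 3033.441 mm = 3.03344 m.

3.033 m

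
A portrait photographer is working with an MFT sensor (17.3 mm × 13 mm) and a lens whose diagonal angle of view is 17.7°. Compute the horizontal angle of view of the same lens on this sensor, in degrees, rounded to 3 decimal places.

14.191°

Sensor diagonal = √(17.3² + 13²) = √468.2900 ≈ 21.6400 mm.
From the diagonal AOV: f = 21.6400 / (2·tan(8.85°)) = 21.6400 / 0.31140 ≈ 69.4918 mm.
Horizontal AOV = 2·arctan(17.3 / (2 × 69.4918)) = 2·arctan(0.12448) ≈ 14.1908°.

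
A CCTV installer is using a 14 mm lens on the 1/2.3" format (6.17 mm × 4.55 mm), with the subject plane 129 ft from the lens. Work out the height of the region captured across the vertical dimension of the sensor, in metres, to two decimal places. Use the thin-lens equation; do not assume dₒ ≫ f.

12.77 m

dₒ: 129 ft × 304.8 mm/ft = 39319.20 mm.
Similar triangles through the lens centre give W/dₒ = h/dᵢ; with 1/f = 1/dₒ + 1/dᵢ this gives W = h·(dₒ − f)/f.
W = 4.55 mm × (39319.2 − 14) / 14 = 4.55 × 2807.5142 ≈ 12774.190 mm = 12.7742 m.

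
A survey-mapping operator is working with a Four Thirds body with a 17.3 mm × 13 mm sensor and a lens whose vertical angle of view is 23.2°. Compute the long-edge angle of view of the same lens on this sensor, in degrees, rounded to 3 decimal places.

From the vertical AOV: f = 13 / (2·tan(11.6°)) = 13 / 0.41054 ≈ 31.6655 mm.
Long-edge AOV = 2·arctan(17.3 / (2 × 31.6655)) = 2·arctan(0.27317) ≈ 30.5572°.

30.557°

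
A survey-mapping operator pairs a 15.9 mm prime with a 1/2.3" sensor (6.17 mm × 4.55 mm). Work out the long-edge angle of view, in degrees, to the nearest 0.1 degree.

22.0°

Angle of view α = 2·arctan(w/2f) with w = 6.17 mm and f = 15.9 mm.
w/2f = 0.19403; arctan(0.19403) ≈ 10.9804°, so α ≈ 21.9608°.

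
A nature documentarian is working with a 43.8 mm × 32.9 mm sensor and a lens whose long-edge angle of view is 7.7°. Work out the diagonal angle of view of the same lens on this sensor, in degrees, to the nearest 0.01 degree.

From the long-edge AOV: f = 43.8 / (2·tan(3.85°)) = 43.8 / 0.13459 ≈ 325.4256 mm.
Sensor diagonal = √(43.8² + 32.9²) = √3000.8500 ≈ 54.7800 mm.
Diagonal AOV = 2·arctan(54.7800 / (2 × 325.4256)) = 2·arctan(0.08417) ≈ 9.6221°.

9.62°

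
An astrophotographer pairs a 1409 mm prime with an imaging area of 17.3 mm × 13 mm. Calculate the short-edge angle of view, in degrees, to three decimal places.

Angle of view α = 2·arctan(h/2f) with h = 13 mm and f = 1409 mm.
h/2f = 0.00461; arctan(0.00461) ≈ 0.2643°, so α ≈ 0.5286°.

0.529°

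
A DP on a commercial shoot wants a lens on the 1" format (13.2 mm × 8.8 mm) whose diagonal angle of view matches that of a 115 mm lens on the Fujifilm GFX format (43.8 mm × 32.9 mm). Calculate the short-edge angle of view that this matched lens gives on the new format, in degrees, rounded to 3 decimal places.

15.052°

Sensor diagonal = √(43.8² + 32.9²) = √3000.8500 ≈ 54.7800 mm.
Sensor diagonal = √(13.2² + 8.8²) = √251.6800 ≈ 15.8644 mm.
Equal diagonal AOV ⇒ f₂ = f₁ · 15.8644/54.7800 = 115 × 0.28960 ≈ 33.3043 mm.
Short-edge AOV on the new format = 2·arctan(8.8 / (2 × 33.3043)) = 2·arctan(0.13212) ≈ 15.0521°.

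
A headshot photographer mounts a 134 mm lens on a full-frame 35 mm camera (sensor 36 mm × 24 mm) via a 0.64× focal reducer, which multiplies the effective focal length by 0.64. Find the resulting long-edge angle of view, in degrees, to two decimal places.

23.71°

Effective focal length f = 134 × 0.64 = 85.76 mm.
α = 2·arctan(36 / (2 × 85.76)) = 2·arctan(0.20989) ≈ 23.7073°.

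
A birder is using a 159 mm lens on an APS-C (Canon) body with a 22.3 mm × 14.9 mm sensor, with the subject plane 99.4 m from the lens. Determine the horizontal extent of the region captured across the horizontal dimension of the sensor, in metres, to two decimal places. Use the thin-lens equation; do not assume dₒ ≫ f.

dₒ: 99.4 m = 99400 mm.
Similar triangles through the lens centre give W/dₒ = w/dᵢ; with 1/f = 1/dₒ + 1/dᵢ this gives W = w·(dₒ − f)/f.
W = 22.3 mm × (99400 − 159) / 159 = 22.3 × 624.1572 ≈ 13918.706 mm = 13.9187 m.

13.92 m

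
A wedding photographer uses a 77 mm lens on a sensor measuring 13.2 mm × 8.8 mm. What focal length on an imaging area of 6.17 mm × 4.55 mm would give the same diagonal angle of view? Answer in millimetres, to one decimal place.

Sensor diagonal = √(13.2² + 8.8²) = √251.6800 ≈ 15.8644 mm.
Sensor diagonal = √(6.17² + 4.55²) = √58.7714 ≈ 7.6663 mm.
Equal angle of view means equal diagonal/f ratio, so f₂ = f₁ · (diagonal₂/diagonal₁) = 77 × 7.6663/15.8644.
f₂ = 77 × 0.48324 ≈ 37.209 mm.

37.2 mm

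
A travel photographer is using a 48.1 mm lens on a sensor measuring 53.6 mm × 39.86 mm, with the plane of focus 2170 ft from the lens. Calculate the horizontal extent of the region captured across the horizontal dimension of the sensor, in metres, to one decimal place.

737.0 m

dₒ: 2170 ft × 304.8 mm/ft = 661415.98 mm.
Similar triangles through the lens centre give W/dₒ = w/dᵢ; with 1/f = 1/dₒ + 1/dᵢ this gives W = w·(dₒ − f)/f.
W = 53.6 mm × (661416 − 48.1) / 48.1 = 53.6 × 13749.8520 ≈ 736992.065 mm = 736.992 m.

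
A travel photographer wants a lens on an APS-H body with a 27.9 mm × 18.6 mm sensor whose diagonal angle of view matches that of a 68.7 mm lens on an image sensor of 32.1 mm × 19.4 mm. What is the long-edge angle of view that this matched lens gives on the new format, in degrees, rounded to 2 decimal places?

Sensor diagonal = √(32.1² + 19.4²) = √1406.7700 ≈ 37.5069 mm.
Sensor diagonal = √(27.9² + 18.6²) = √1124.3700 ≈ 33.5316 mm.
Equal diagonal AOV ⇒ f₂ = f₁ · 33.5316/37.5069 = 68.7 × 0.89401 ≈ 61.4186 mm.
Long-edge AOV on the new format = 2·arctan(27.9 / (2 × 61.4186)) = 2·arctan(0.22713) ≈ 25.5930°.

25.59°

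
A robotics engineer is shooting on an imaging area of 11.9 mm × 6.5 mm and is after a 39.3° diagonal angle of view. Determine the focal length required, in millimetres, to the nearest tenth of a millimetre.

19.0 mm

Sensor diagonal = √(11.9² + 6.5²) = √183.8600 ≈ 13.5595 mm.
From α = 2·arctan(d/2f) we get f = d / (2·tan(α/2)).
With d = 13.5595 mm and α/2 = 19.65°, tan(α/2) ≈ 0.35707, so f ≈ 13.5595 / 0.71414 ≈ 18.9873 mm.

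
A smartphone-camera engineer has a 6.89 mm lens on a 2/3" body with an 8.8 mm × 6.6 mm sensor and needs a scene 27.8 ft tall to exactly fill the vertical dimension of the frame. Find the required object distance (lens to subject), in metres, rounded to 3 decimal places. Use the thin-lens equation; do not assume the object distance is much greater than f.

8.853 m

W: 27.8 ft × 304.8 mm/ft = 8473.44 mm.
Magnification m = h/W = dᵢ/dₒ; combined with 1/f = 1/dₒ + 1/dᵢ this gives dₒ = f·(1 + W/h).
dₒ = 6.89 mm × (1 + 8473.44/6.6) = 6.89 × 1284.8545 ≈ 8852.648 mm = 8.85265 m.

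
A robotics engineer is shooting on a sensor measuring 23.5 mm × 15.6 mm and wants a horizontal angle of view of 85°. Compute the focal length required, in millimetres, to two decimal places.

12.82 mm

From α = 2·arctan(w/2f) we get f = w / (2·tan(α/2)).
With w = 23.5 mm and α/2 = 42.5°, tan(α/2) ≈ 0.91633, so f ≈ 23.5 / 1.83266 ≈ 12.8229 mm.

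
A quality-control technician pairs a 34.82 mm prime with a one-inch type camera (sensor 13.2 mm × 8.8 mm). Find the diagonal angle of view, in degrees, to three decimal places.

Sensor diagonal = √(13.2² + 8.8²) = √251.6800 ≈ 15.8644 mm.
Angle of view α = 2·arctan(d/2f) with d = 15.8644 mm and f = 34.82 mm.
d/2f = 0.22781; arctan(0.22781) ≈ 12.8333°, so α ≈ 25.6667°.

25.667°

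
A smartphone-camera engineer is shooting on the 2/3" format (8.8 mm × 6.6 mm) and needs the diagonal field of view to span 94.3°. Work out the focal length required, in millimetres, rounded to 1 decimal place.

Sensor diagonal = √(8.8² + 6.6²) = √121.0000 ≈ 11.0000 mm.
From α = 2·arctan(d/2f) we get f = d / (2·tan(α/2)).
With d = 11.0000 mm and α/2 = 47.15°, tan(α/2) ≈ 1.07801, so f ≈ 11.0000 / 2.15603 ≈ 5.1020 mm.

5.1 mm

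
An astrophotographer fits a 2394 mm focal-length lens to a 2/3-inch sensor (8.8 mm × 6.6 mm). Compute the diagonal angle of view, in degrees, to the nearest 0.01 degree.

0.26°

Sensor diagonal = √(8.8² + 6.6²) = √121.0000 ≈ 11.0000 mm.
Angle of view α = 2·arctan(d/2f) with d = 11.0000 mm and f = 2394 mm.
d/2f = 0.00230; arctan(0.00230) ≈ 0.1316°, so α ≈ 0.2633°.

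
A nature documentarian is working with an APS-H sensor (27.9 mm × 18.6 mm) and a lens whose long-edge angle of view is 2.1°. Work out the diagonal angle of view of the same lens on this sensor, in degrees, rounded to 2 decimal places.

From the long-edge AOV: f = 27.9 / (2·tan(1.05°)) = 27.9 / 0.03666 ≈ 761.1301 mm.
Sensor diagonal = √(27.9² + 18.6²) = √1124.3700 ≈ 33.5316 mm.
Diagonal AOV = 2·arctan(33.5316 / (2 × 761.1301)) = 2·arctan(0.02203) ≈ 2.5238°.

2.52°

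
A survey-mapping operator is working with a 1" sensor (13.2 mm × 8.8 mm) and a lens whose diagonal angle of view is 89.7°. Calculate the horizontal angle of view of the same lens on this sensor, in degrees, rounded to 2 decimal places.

79.23°

Sensor diagonal = √(13.2² + 8.8²) = √251.6800 ≈ 15.8644 mm.
From the diagonal AOV: f = 15.8644 / (2·tan(44.85°)) = 15.8644 / 1.98956 ≈ 7.9739 mm.
Horizontal AOV = 2·arctan(13.2 / (2 × 7.9739)) = 2·arctan(0.82771) ≈ 79.2295°.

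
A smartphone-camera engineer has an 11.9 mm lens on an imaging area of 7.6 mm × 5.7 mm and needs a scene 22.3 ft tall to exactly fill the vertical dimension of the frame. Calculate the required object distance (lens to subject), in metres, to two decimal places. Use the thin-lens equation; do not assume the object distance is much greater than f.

14.20 m

W: 22.3 ft × 304.8 mm/ft = 6797.04 mm.
Magnification m = h/W = dᵢ/dₒ; combined with 1/f = 1/dₒ + 1/dᵢ this gives dₒ = f·(1 + W/h).
dₒ = 11.9 mm × (1 + 6797.04/5.7) = 11.9 × 1193.4631 ≈ 14202.211 mm = 14.2022 m.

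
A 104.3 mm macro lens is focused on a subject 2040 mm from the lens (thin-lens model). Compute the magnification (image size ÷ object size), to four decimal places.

0.0539×

Thin lens: 1/f = 1/dₒ + 1/dᵢ → 1/dᵢ = 1/104.3 − 1/2040 = 0.0090975 mm⁻¹, so dᵢ ≈ 109.9199 mm.
Magnification m = dᵢ/dₒ = 109.9199/2040 ≈ 0.05388.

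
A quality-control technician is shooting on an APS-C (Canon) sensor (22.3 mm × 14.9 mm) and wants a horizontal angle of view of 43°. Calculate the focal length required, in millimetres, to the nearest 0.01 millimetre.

28.31 mm

From α = 2·arctan(w/2f) we get f = w / (2·tan(α/2)).
With w = 22.3 mm and α/2 = 21.5°, tan(α/2) ≈ 0.39391, so f ≈ 22.3 / 0.78782 ≈ 28.3059 mm.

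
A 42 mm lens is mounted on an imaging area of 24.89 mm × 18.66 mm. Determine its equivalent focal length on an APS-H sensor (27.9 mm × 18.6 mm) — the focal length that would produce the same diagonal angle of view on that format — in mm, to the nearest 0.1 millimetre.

45.3 mm

Sensor diagonal = √(24.89² + 18.66²) = √967.7077 ≈ 31.1080 mm.
Sensor diagonal = √(27.9² + 18.6²) = √1124.3700 ≈ 33.5316 mm.
Equal angle of view means equal diagonal/f ratio, so f₂ = f₁ · (diagonal₂/diagonal₁) = 42 × 33.5316/31.1080.
f₂ = 42 × 1.07791 ≈ 45.272 mm.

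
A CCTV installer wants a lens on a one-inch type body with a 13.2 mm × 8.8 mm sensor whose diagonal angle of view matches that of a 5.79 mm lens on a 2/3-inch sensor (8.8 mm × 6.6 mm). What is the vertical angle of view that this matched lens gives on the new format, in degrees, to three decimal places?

Sensor diagonal = √(8.8² + 6.6²) = √121.0000 ≈ 11.0000 mm.
Sensor diagonal = √(13.2² + 8.8²) = √251.6800 ≈ 15.8644 mm.
Equal diagonal AOV ⇒ f₂ = f₁ · 15.8644/11.0000 = 5.79 × 1.44222 ≈ 8.3505 mm.
Vertical AOV on the new format = 2·arctan(8.8 / (2 × 8.3505)) = 2·arctan(0.52692) ≈ 55.5710°.

55.571°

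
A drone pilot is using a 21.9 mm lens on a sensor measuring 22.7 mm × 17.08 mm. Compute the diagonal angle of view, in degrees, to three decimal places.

Sensor diagonal = √(22.7² + 17.08²) = √807.0164 ≈ 28.4080 mm.
Angle of view α = 2·arctan(d/2f) with d = 28.4080 mm and f = 21.9 mm.
d/2f = 0.64859; arctan(0.64859) ≈ 32.9668°, so α ≈ 65.9337°.

65.934°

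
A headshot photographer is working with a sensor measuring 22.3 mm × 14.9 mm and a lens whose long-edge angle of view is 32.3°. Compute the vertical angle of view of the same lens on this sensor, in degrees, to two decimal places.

21.90°

From the long-edge AOV: f = 22.3 / (2·tan(16.15°)) = 22.3 / 0.57916 ≈ 38.5039 mm.
Vertical AOV = 2·arctan(14.9 / (2 × 38.5039)) = 2·arctan(0.19349) ≈ 21.9013°.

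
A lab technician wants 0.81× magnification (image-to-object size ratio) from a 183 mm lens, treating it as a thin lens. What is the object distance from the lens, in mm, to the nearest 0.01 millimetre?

408.93 mm

With m = dᵢ/dₒ and 1/f = 1/dₒ + 1/dᵢ, substituting dᵢ = m·dₒ gives 1/f = (1 + 1/m)/dₒ, hence dₒ = f·(1 + 1/m).
dₒ = 183 × (1 + 1/0.81) = 183 × 2.23457 ≈ 408.926 mm.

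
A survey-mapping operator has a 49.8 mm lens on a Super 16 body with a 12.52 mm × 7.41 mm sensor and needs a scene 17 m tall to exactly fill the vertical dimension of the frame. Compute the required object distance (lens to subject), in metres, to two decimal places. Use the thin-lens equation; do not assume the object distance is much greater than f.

W: 17 m = 17000 mm.
Magnification m = h/W = dᵢ/dₒ; combined with 1/f = 1/dₒ + 1/dᵢ this gives dₒ = f·(1 + W/h).
dₒ = 49.8 mm × (1 + 17000/7.41) = 49.8 × 2295.1970 ≈ 114300.812 mm = 114.301 m.

114.30 m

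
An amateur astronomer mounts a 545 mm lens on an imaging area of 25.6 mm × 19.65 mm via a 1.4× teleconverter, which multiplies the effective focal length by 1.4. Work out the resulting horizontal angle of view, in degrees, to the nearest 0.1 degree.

Effective focal length f = 545 × 1.4 = 763 mm.
α = 2·arctan(25.6 / (2 × 763)) = 2·arctan(0.01678) ≈ 1.9222°.

1.9°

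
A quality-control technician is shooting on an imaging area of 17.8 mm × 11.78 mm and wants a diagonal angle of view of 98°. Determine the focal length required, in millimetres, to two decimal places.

Sensor diagonal = √(17.8² + 11.78²) = √455.6084 ≈ 21.3450 mm.
From α = 2·arctan(d/2f) we get f = d / (2·tan(α/2)).
With d = 21.3450 mm and α/2 = 49°, tan(α/2) ≈ 1.15037, so f ≈ 21.3450 / 2.30074 ≈ 9.2775 mm.

9.28 mm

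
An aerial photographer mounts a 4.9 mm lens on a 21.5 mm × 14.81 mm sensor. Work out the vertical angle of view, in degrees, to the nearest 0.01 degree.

Angle of view α = 2·arctan(h/2f) with h = 14.81 mm and f = 4.9 mm.
h/2f = 1.51122; arctan(1.51122) ≈ 56.5068°, so α ≈ 113.0136°.

113.01°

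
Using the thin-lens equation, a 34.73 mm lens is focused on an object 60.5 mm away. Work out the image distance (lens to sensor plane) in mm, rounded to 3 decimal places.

81.535 mm

1/dᵢ = 1/f − 1/dₒ = 1/34.73 − 1/60.5 = 0.0122646 mm⁻¹.
dᵢ = 1/0.0122646 ≈ 81.5353 mm.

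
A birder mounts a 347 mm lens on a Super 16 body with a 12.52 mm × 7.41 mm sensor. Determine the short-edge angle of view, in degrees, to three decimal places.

1.223°

Angle of view α = 2·arctan(h/2f) with h = 7.41 mm and f = 347 mm.
h/2f = 0.01068; arctan(0.01068) ≈ 0.6117°, so α ≈ 1.2235°.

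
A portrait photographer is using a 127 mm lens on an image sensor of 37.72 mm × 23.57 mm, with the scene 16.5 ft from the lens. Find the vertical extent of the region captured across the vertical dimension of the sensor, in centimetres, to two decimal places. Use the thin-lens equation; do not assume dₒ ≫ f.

dₒ: 16.5 ft × 304.8 mm/ft = 5029.20 mm.
Similar triangles through the lens centre give W/dₒ = h/dᵢ; with 1/f = 1/dₒ + 1/dᵢ this gives W = h·(dₒ − f)/f.
W = 23.57 mm × (5029.2 − 127) / 127 = 23.57 × 38.6000 ≈ 909.802 mm = 90.9802 cm.

90.98 cm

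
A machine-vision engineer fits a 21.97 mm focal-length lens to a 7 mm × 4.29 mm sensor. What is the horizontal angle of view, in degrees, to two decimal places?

18.10°

Angle of view α = 2·arctan(w/2f) with w = 7 mm and f = 21.97 mm.
w/2f = 0.15931; arctan(0.15931) ≈ 9.0516°, so α ≈ 18.1032°.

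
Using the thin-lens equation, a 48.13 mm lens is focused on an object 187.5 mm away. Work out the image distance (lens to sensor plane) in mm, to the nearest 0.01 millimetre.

64.75 mm

1/dᵢ = 1/f − 1/dₒ = 1/48.13 − 1/187.5 = 0.0154437 mm⁻¹.
dᵢ = 1/0.0154437 ≈ 64.7512 mm.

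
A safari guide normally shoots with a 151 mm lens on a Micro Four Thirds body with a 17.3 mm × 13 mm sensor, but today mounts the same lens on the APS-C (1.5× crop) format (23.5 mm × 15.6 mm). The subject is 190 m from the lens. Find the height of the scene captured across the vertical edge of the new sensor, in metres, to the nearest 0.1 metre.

The focal length stays 151 mm; the relevant sensor dimension is now h = 15.6 mm. Object distance dₒ = 190 m = 190000 mm.
Thin-lens field height W = h·(dₒ − f)/f = 15.6 × (190000 − 151)/151 ≈ 19613.539 mm = 19.6135 m.

19.6 m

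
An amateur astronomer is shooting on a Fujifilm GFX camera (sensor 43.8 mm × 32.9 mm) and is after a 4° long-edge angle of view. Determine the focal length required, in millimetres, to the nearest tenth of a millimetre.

627.1 mm

From α = 2·arctan(w/2f) we get f = w / (2·tan(α/2)).
With w = 43.8 mm and α/2 = 2°, tan(α/2) ≈ 0.03492, so f ≈ 43.8 / 0.06984 ≈ 627.1339 mm.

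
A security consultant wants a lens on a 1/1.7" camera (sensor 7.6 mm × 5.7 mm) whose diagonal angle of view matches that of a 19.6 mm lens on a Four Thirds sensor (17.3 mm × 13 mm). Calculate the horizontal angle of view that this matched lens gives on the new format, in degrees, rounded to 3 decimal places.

47.656°

Sensor diagonal = √(17.3² + 13²) = √468.2900 ≈ 21.6400 mm.
Sensor diagonal = √(7.6² + 5.7²) = √90.2500 ≈ 9.5000 mm.
Equal diagonal AOV ⇒ f₂ = f₁ · 9.5000/21.6400 = 19.6 × 0.43900 ≈ 8.6044 mm.
Horizontal AOV on the new format = 2·arctan(7.6 / (2 × 8.6044)) = 2·arctan(0.44163) ≈ 47.6557°.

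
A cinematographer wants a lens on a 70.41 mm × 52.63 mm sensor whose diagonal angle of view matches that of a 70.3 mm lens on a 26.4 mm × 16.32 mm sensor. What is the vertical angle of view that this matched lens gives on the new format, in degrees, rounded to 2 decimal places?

15.06°

Sensor diagonal = √(26.4² + 16.32²) = √963.3024 ≈ 31.0371 mm.
Sensor diagonal = √(70.41² + 52.63²) = √7727.4850 ≈ 87.9061 mm.
Equal diagonal AOV ⇒ f₂ = f₁ · 87.9061/31.0371 = 70.3 × 2.83229 ≈ 199.1100 mm.
Vertical AOV on the new format = 2·arctan(52.63 / (2 × 199.1100)) = 2·arctan(0.13216) ≈ 15.0575°.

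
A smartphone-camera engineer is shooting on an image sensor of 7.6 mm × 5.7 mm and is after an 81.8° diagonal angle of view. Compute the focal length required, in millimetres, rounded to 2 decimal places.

Sensor diagonal = √(7.6² + 5.7²) = √90.2500 ≈ 9.5000 mm.
From α = 2·arctan(d/2f) we get f = d / (2·tan(α/2)).
With d = 9.5000 mm and α/2 = 40.9°, tan(α/2) ≈ 0.86623, so f ≈ 9.5000 / 1.73245 ≈ 5.4835 mm.

5.48 mm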